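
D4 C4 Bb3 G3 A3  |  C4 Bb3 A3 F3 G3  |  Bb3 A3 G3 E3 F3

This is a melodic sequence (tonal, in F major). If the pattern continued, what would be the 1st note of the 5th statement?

Grouping in 5s, the 1st note of each cell is D4, C4, Bb3.
Extending down a 2nd: A3 → G3.

G3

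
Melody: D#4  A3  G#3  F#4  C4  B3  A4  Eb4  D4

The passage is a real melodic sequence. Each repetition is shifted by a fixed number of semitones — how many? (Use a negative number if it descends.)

Taking 3-note groups, the heads are D#4, F#4, A4: the pattern moves up a 3rd.
D#4→F#4 is 66 − 63 = 3 semitones.

3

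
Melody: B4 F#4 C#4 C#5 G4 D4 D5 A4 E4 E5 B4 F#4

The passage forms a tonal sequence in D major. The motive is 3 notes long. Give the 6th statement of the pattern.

G5 D5 A4

Unit = 3 notes; the statements start on B4, C#5, D5, E5, moving up a 2nd each time.
Continuing the starts: F#5 → G5.
So cell 6 is G5 D5 A4.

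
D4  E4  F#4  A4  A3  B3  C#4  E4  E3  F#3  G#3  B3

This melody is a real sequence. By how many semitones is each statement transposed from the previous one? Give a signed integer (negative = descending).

-5

Unit = 4 notes; the statements start on D4, A3, E3, moving down a 4th each time.
D4→A3 is 57 − 62 = -5 semitones.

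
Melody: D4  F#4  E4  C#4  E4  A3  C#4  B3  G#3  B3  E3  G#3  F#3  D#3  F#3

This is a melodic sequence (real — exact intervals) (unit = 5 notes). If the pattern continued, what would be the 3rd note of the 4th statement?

C#3

With 5-note cells, note 3 of each statement runs E4, B3, F#3.
One more down a 4th gives C#3.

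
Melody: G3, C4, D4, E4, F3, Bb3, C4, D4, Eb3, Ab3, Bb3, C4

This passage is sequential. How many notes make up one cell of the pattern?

4

Try groups of 4 (3 cells in 12 notes):
G3 C4 D4 E4 | F3 Bb3 C4 D4 | Eb3 Ab3 Bb3 C4
Every group is a transposition down a 2nd of the one before; no shorter unit works.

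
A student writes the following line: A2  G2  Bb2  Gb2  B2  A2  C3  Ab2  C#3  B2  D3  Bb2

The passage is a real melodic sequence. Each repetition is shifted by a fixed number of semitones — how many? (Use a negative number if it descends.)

Taking 4-note groups, the heads are A2, B2, C#3: the pattern moves up a 2nd.
A2→B2 is 47 − 45 = 2 semitones.

2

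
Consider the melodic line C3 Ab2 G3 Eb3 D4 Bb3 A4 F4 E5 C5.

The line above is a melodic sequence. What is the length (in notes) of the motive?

2

Try groups of 2 (5 cells in 10 notes):
C3 Ab2 | G3 Eb3 | D4 Bb3 | A4 F4 | E5 C5
That's a consistent up a 5th shift per cell, and no other grouping gives one.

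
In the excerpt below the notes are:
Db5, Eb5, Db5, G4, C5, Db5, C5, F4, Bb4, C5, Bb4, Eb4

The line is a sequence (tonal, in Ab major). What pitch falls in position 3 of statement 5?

G4

Grouping in 4s, the 3rd note of each cell is Db5, C5, Bb4.
Each moves down a 2nd. Continuing: Ab4 → G4.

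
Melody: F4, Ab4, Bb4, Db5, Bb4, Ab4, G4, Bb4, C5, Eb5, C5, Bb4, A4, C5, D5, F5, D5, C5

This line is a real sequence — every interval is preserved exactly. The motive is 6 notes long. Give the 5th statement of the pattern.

Unit = 6 notes; the statements start on F4, G4, A4, moving up a 2nd each time.
Continuing the starts: B4 → C#5.
So cell 5 is C#5 E5 F#5 A5 F#5 E5.

C#5 E5 F#5 A5 F#5 E5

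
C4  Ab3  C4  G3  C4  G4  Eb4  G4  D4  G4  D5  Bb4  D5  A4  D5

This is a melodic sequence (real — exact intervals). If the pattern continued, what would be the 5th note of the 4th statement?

A5

Grouping in 5s, the 5th note of each cell is C4, G4, D5.
One more up a 5th gives A5.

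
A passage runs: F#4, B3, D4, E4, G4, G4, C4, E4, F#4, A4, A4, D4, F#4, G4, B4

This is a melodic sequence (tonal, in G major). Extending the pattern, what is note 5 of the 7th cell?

F#5

Grouping in 5s, the 5th note of each cell is G4, A4, B4.
Extending up a 2nd: C5 → D5 → E5 → F#5.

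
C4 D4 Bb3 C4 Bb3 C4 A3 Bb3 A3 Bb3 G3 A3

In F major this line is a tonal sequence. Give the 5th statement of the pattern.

The 4-note cells begin on C4, Bb3, A3 — each down a 2nd from the last.
Extending down a 2nd: G3 → F3.
From F3 the diatonic shape gives F3 G3 E3 F3.

F3 G3 E3 F3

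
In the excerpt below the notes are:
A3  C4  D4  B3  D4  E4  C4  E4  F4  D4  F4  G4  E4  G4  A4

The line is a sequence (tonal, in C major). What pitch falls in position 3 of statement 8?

The unit is 3 notes. Position-3 pitches of the 5 shown cells: D4, E4, F4, G4, A4.
Extending up a 2nd: B4 → C5 → D5.

D5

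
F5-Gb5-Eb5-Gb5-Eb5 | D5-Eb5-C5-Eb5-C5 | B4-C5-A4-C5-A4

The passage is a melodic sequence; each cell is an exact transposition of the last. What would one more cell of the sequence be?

The 5-note cells begin on F5, D5, B4 — each down a 3rd from the last.
Statement 4 starts on G#4 and keeps the same exact contour: G#4 A4 F#4 A4 F#4.

G#4 A4 F#4 A4 F#4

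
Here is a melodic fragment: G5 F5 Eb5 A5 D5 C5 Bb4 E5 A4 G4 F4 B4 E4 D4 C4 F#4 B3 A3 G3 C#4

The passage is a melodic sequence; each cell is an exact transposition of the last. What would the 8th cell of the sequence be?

Unit = 4 notes; the statements start on G5, D5, A4, E4, B3, moving down a 4th each time.
Extending down a 4th: F#3 → C#3 → G#2.
From G#2 the exact shape gives G#2 F#2 E2 A#2.

G#2 F#2 E2 A#2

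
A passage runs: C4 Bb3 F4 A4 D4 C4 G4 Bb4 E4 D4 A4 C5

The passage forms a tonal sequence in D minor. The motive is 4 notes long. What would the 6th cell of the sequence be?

A4 G4 D5 F5

With a 4-note motive the entries are C4, D4, E4, each up a 2nd from the previous.
Extending up a 2nd: F4 → G4 → A4.
So cell 6 is A4 G4 D5 F5.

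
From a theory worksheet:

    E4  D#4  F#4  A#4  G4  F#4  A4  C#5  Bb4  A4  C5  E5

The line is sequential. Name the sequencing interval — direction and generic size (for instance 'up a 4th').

up a 3rd

Taking 4-note groups, the heads are E4, G4, Bb4: the pattern moves up a 3rd.
From E4 to G4: up a 3rd.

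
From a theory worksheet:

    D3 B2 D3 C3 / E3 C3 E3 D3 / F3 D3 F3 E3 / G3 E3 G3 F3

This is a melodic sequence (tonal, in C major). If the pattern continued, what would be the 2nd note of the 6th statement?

G3

With 4-note cells, note 2 of each statement runs B2, C3, D3, E3.
Each moves up a 2nd. Continuing: F3 → G3.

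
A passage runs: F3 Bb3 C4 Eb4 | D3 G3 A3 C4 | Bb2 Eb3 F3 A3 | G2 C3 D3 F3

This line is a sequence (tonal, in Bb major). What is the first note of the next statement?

Eb2

Taking 4-note groups, the heads are F3, D3, Bb2, G2: the pattern moves down a 3rd.
One more step down a 3rd gives Eb2.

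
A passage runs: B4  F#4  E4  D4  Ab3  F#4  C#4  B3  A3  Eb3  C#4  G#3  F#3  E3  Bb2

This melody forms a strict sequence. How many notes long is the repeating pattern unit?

5

15 notes total. Splitting into 3 groups of 5:
B4 F#4 E4 D4 Ab3 | F#4 C#4 B3 A3 Eb3 | C#4 G#3 F#3 E3 Bb2
That's a consistent down a 4th shift per cell, and no other grouping gives one.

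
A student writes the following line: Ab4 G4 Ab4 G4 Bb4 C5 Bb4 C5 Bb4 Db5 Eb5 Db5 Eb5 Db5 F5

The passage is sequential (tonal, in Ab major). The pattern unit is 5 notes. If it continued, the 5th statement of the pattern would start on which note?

With a 5-note motive the entries are Ab4, C5, Eb5, each up a 3rd from the previous.
Continuing: G5 → Bb5. Statement 5 starts on Bb5.

Bb5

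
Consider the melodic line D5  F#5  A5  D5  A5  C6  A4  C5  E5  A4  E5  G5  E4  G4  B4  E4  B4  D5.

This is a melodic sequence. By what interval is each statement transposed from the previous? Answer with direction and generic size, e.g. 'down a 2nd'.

With a 6-note motive the entries are D5, A4, E4, each down a 4th from the previous.
From D5 to A4: down a 4th.

down a 4th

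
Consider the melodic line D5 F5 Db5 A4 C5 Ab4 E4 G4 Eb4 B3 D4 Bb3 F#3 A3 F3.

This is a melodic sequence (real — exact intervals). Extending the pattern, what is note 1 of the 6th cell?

C#3

With 3-note cells, note 1 of each statement runs D5, A4, E4, B3, F#3.
Each moves down a 4th; the next is C#3.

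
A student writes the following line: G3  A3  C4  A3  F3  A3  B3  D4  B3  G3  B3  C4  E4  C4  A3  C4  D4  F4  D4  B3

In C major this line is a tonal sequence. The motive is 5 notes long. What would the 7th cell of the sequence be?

F4 G4 B4 G4 E4

With a 5-note motive the entries are G3, A3, B3, C4, each up a 2nd from the previous.
Continuing the starts: D4 → E4 → F4.
Statement 7 starts on F4 and keeps the same diatonic contour: F4 G4 B4 G4 E4.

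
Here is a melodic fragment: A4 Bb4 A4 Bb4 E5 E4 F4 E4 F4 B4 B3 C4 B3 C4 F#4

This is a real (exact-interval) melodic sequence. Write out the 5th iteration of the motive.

C#3 D3 C#3 D3 G#3

Unit = 5 notes; the statements start on A4, E4, B3, moving down a 4th each time.
Continuing the starts: F#3 → C#3.
Statement 5 starts on C#3 and keeps the same exact contour: C#3 D3 C#3 D3 G#3.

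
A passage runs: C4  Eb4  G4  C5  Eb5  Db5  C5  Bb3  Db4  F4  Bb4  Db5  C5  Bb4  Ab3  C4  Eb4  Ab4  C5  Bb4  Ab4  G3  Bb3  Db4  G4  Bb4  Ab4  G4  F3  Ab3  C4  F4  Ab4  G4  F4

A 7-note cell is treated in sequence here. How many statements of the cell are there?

35 notes in groups of 7 gives 35/7 = 5 statements.
Starts: C4, Bb3, Ab3, G3, F3 — each down a 2nd.

5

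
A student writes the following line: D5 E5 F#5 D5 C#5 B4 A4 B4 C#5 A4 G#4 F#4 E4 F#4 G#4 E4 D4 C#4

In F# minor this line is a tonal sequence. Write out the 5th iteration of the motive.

The 6-note cells begin on D5, A4, E4 — each down a 4th from the last.
Carrying on: B3 → F#3.
From F#3 the diatonic shape gives F#3 G#3 A3 F#3 E3 D3.

F#3 G#3 A3 F#3 E3 D3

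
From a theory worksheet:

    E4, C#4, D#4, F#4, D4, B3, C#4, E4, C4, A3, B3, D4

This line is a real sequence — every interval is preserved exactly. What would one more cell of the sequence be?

Bb3 G3 A3 C4

Unit = 4 notes; the statements start on E4, D4, C4, moving down a 2nd each time.
From Bb3 the exact shape gives Bb3 G3 A3 C4.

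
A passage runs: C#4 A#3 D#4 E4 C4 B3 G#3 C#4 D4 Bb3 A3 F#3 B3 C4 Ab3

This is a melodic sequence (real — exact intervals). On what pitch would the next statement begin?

G3

Unit = 5 notes; the statements start on C#4, B3, A3, moving down a 2nd each time.
One more step down a 2nd gives G3.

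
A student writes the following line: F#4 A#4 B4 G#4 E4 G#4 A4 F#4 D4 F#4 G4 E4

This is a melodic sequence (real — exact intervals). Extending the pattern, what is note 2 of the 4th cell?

E4

Grouping in 4s, the 2nd note of each cell is A#4, G#4, F#4.
From F#4, down a 2nd gives E4.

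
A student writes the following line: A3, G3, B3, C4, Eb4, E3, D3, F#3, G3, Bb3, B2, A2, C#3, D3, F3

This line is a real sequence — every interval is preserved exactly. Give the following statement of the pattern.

F#2 E2 G#2 A2 C3

With a 5-note motive the entries are A3, E3, B2, each down a 4th from the previous.
Statement 4 starts on F#2 and keeps the same exact contour: F#2 E2 G#2 A2 C3.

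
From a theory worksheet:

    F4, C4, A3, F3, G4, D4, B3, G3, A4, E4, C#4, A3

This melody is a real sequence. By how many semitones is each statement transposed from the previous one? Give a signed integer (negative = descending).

Unit = 4 notes; the statements start on F4, G4, A4, moving up a 2nd each time.
F4 to G4 spans +2 semitones.

2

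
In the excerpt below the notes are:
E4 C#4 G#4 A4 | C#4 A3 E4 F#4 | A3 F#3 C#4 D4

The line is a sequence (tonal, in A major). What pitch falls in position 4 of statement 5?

G#3

The unit is 4 notes. Position-4 pitches of the 3 shown cells: A4, F#4, D4.
Extending down a 3rd: B3 → G#3.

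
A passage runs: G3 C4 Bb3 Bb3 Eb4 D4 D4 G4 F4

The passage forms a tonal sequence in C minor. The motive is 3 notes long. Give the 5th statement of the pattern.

Ab4 D5 C5

With a 3-note motive the entries are G3, Bb3, D4, each up a 3rd from the previous.
Continuing the starts: F4 → Ab4.
Statement 5 starts on Ab4 and keeps the same diatonic contour: Ab4 D5 C5.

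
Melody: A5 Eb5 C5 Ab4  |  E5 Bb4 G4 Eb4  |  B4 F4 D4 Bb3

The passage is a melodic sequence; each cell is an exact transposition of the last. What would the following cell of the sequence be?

Unit = 4 notes; the statements start on A5, E5, B4, moving down a 4th each time.
So cell 4 is F#4 C4 A3 F3.

F#4 C4 A3 F3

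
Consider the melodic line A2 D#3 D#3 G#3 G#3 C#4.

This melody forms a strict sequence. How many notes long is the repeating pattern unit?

2

Try groups of 2 (3 cells in 6 notes):
A2 D#3 | D#3 G#3 | G#3 C#4
Every group is a transposition up a 4th of the one before; no shorter unit works.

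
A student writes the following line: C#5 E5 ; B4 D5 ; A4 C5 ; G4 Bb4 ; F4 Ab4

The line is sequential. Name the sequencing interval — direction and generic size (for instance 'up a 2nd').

With a 2-note motive the entries are C#5, B4, A4, G4, F4, each down a 2nd from the previous.
From C#5 to B4: down a 2nd.

down a 2nd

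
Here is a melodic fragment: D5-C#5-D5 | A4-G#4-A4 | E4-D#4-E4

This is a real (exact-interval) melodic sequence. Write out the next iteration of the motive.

B3 A#3 B3

Taking 3-note groups, the heads are D5, A4, E4: the pattern moves down a 4th.
So cell 4 is B3 A#3 B3.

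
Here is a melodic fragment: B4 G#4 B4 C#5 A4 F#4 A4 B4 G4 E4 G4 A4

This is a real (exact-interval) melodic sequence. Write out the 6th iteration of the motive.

Db4 Bb3 Db4 Eb4

The 4-note cells begin on B4, A4, G4 — each down a 2nd from the last.
Continuing the starts: F4 → Eb4 → Db4.
So cell 6 is Db4 Bb3 Db4 Eb4.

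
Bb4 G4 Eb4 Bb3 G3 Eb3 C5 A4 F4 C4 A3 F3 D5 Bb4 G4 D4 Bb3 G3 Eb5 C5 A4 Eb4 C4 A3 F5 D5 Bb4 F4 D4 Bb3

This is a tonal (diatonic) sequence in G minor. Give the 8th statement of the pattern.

Bb5 G5 Eb5 Bb4 G4 Eb4

With a 6-note motive the entries are Bb4, C5, D5, Eb5, F5, each up a 2nd from the previous.
Continuing the starts: G5 → A5 → Bb5.
From Bb5 the diatonic shape gives Bb5 G5 Eb5 Bb4 G4 Eb4.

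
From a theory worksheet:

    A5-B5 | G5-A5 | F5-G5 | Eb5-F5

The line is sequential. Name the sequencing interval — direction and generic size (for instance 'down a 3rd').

With a 2-note motive the entries are A5, G5, F5, Eb5, each down a 2nd from the previous.
A5 to G5 is down a 2nd.

down a 2nd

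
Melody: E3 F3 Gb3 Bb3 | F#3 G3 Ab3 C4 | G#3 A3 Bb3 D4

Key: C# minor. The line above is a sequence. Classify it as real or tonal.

Each cell has the same semitone pattern (1, 1, 4) — intervals are preserved exactly.
And F3 lies outside C# minor, so the sequence is real rather than tonal.

real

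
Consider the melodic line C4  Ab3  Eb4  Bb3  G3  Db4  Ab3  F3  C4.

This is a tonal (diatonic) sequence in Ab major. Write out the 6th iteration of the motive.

Eb3 C3 G3

The 3-note cells begin on C4, Bb3, Ab3 — each down a 2nd from the last.
Continuing the starts: G3 → F3 → Eb3.
Statement 6 starts on Eb3 and keeps the same diatonic contour: Eb3 C3 G3.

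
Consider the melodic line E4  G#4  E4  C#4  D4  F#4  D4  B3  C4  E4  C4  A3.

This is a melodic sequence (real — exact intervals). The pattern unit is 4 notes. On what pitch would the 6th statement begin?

Taking 4-note groups, the heads are E4, D4, C4: the pattern moves down a 2nd.
Continuing: Bb3 → Ab3 → Gb3. Statement 6 starts on Gb3.

Gb3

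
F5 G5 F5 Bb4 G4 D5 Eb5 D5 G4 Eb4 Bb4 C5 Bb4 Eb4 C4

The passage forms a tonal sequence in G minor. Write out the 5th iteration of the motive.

Taking 5-note groups, the heads are F5, D5, Bb4: the pattern moves down a 3rd.
Continuing the starts: G4 → Eb4.
From Eb4 the diatonic shape gives Eb4 F4 Eb4 A3 F3.

Eb4 F4 Eb4 A3 F3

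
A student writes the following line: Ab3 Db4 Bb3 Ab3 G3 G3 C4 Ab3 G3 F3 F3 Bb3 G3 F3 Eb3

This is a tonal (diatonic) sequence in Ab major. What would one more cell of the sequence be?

Eb3 Ab3 F3 Eb3 Db3

The 5-note cells begin on Ab3, G3, F3 — each down a 2nd from the last.
From Eb3 the diatonic shape gives Eb3 Ab3 F3 Eb3 Db3.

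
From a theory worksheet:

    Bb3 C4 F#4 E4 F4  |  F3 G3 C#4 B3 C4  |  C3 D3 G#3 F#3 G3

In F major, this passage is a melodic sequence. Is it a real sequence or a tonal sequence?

real

Each cell has the same semitone pattern (2, 6, -2, 1) — intervals are preserved exactly.
And F#4 lies outside F major, so the sequence is real rather than tonal.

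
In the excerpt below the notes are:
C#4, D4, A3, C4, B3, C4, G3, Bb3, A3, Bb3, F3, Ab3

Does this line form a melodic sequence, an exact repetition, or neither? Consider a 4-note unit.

sequence

Each 4-note cell is the previous one transposed down a 2nd.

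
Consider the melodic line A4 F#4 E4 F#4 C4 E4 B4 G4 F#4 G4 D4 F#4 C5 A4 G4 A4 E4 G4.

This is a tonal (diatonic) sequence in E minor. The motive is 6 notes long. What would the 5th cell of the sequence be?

E5 C5 B4 C5 G4 B4

The 6-note cells begin on A4, B4, C5 — each up a 2nd from the last.
Carrying on: D5 → E5.
From E5 the diatonic shape gives E5 C5 B4 C5 G4 B4.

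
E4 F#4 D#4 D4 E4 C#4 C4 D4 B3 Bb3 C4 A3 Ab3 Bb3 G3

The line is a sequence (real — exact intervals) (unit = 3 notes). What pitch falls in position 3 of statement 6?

The unit is 3 notes. Position-3 pitches of the 5 shown cells: D#4, C#4, B3, A3, G3.
From G3, down a 2nd gives F3.

F3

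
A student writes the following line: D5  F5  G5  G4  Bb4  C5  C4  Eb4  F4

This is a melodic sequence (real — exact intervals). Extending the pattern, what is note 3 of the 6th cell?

Ab2

With 3-note cells, note 3 of each statement runs G5, C5, F4.
Each moves down a 5th. Continuing: Bb3 → Eb3 → Ab2.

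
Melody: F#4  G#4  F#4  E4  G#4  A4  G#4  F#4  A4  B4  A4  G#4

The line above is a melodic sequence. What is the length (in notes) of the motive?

Try groups of 4 (3 cells in 12 notes):
F#4 G#4 F#4 E4 | G#4 A4 G#4 F#4 | A4 B4 A4 G#4
Every group is a transposition up a 2nd of the one before; no shorter unit works.

4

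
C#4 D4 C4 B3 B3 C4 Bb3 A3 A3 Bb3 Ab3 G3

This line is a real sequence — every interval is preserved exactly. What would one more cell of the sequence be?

Unit = 4 notes; the statements start on C#4, B3, A3, moving down a 2nd each time.
So cell 4 is G3 Ab3 Gb3 F3.

G3 Ab3 Gb3 F3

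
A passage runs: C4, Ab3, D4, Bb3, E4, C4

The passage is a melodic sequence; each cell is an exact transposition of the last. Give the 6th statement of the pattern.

A#4 F#4

With a 2-note motive the entries are C4, D4, E4, each up a 2nd from the previous.
Carrying on: F#4 → G#4 → A#4.
So cell 6 is A#4 F#4.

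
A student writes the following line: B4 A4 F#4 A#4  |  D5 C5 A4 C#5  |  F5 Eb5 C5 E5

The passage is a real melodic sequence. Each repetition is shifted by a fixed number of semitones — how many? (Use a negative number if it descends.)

3

Unit = 4 notes; the statements start on B4, D5, F5, moving up a 3rd each time.
Counting half-steps from B4 to D5: 3.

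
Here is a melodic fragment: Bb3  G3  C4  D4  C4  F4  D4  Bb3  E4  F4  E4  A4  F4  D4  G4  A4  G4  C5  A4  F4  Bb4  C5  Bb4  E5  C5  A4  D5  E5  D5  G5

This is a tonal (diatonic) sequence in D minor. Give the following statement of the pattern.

E5 C5 F5 G5 F5 Bb5

Unit = 6 notes; the statements start on Bb3, D4, F4, A4, C5, moving up a 3rd each time.
From E5 the diatonic shape gives E5 C5 F5 G5 F5 Bb5.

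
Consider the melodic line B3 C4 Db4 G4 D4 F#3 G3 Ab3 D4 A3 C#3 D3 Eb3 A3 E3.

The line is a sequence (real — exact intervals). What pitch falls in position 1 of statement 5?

D#2

The unit is 5 notes. Position-1 pitches of the 3 shown cells: B3, F#3, C#3.
Each moves down a 4th. Continuing: G#2 → D#2.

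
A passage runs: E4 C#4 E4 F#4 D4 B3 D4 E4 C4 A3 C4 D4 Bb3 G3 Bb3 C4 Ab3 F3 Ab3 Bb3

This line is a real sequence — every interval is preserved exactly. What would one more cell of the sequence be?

With a 4-note motive the entries are E4, D4, C4, Bb3, Ab3, each down a 2nd from the previous.
So cell 6 is Gb3 Eb3 Gb3 Ab3.

Gb3 Eb3 Gb3 Ab3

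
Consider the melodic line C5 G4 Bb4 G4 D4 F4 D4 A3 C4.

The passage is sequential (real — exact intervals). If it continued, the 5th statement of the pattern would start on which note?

The 3-note cells begin on C5, G4, D4 — each down a 4th from the last.
Continuing: A3 → E3. Statement 5 starts on E3.

E3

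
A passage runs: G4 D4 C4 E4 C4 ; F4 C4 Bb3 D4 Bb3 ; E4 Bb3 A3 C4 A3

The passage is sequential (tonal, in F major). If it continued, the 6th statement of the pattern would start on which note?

Taking 5-note groups, the heads are G4, F4, E4: the pattern moves down a 2nd.
Continuing: D4 → C4 → Bb3. Statement 6 starts on Bb3.

Bb3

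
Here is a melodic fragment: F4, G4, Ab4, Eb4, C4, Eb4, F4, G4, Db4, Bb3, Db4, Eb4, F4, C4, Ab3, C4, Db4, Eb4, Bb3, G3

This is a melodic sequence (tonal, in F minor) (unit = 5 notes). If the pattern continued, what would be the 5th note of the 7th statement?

Db3

With 5-note cells, note 5 of each statement runs C4, Bb3, Ab3, G3.
Each moves down a 2nd. Continuing: F3 → Eb3 → Db3.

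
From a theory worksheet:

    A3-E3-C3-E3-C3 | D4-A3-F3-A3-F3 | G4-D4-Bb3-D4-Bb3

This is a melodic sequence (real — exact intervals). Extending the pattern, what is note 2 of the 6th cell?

The unit is 5 notes. Position-2 pitches of the 3 shown cells: E3, A3, D4.
Carrying that up a 4th forward: G4 → C5 → F5.

F5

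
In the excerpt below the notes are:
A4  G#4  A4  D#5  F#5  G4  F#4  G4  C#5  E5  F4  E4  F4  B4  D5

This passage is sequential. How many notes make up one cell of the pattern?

5

Try groups of 5 (3 cells in 15 notes):
A4 G#4 A4 D#5 F#5 | G4 F#4 G4 C#5 E5 | F4 E4 F4 B4 D5
Every group is a transposition down a 2nd of the one before; no shorter unit works.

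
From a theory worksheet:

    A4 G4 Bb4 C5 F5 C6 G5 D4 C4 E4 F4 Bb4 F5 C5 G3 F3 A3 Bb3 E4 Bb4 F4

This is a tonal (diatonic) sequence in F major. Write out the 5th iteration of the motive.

The 7-note cells begin on A4, D4, G3 — each down a 5th from the last.
Continuing the starts: C3 → F2.
Statement 5 starts on F2 and keeps the same diatonic contour: F2 E2 G2 A2 D3 A3 E3.

F2 E2 G2 A2 D3 A3 E3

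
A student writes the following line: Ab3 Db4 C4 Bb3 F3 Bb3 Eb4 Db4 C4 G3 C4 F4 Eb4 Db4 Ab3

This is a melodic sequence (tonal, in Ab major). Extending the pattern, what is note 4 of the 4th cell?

The unit is 5 notes. Position-4 pitches of the 3 shown cells: Bb3, C4, Db4.
Each moves up a 2nd; the next is Eb4.

Eb4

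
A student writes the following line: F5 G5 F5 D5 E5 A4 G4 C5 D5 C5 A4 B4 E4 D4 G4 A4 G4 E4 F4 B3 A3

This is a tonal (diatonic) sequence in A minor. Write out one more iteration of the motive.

Taking 7-note groups, the heads are F5, C5, G4: the pattern moves down a 4th.
Statement 4 starts on D4 and keeps the same diatonic contour: D4 E4 D4 B3 C4 F3 E3.

D4 E4 D4 B3 C4 F3 E3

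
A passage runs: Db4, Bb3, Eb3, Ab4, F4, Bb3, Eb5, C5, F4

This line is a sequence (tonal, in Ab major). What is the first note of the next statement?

Taking 3-note groups, the heads are Db4, Ab4, Eb5: the pattern moves up a 5th.
The next head, up a 5th from Eb5, is Bb5.

Bb5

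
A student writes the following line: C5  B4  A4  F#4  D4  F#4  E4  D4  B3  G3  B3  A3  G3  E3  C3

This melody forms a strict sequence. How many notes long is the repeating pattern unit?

5

Try groups of 5 (3 cells in 15 notes):
C5 B4 A4 F#4 D4 | F#4 E4 D4 B3 G3 | B3 A3 G3 E3 C3
Each cell is the previous one down a 5th — so the unit is 5 notes.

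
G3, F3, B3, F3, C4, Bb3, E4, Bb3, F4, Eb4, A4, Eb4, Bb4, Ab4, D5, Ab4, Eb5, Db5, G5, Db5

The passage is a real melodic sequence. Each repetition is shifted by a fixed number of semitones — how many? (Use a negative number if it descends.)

With a 4-note motive the entries are G3, C4, F4, Bb4, Eb5, each up a 4th from the previous.
G3 to C4 spans +5 semitones.

5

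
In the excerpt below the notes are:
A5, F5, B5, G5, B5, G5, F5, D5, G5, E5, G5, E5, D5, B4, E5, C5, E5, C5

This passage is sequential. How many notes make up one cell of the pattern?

18 notes total. Splitting into 3 groups of 6:
A5 F5 B5 G5 B5 G5 | F5 D5 G5 E5 G5 E5 | D5 B4 E5 C5 E5 C5
Every group is a transposition down a 3rd of the one before; no shorter unit works.

6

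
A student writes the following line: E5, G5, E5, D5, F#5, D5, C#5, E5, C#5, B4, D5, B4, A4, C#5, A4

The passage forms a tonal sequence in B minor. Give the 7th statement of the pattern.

With a 3-note motive the entries are E5, D5, C#5, B4, A4, each down a 2nd from the previous.
Continuing the starts: G4 → F#4.
From F#4 the diatonic shape gives F#4 A4 F#4.

F#4 A4 F#4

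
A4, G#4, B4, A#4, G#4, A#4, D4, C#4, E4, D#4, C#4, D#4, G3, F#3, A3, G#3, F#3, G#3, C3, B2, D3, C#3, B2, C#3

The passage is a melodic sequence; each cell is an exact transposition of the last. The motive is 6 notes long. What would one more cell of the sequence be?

Unit = 6 notes; the statements start on A4, D4, G3, C3, moving down a 5th each time.
Statement 5 starts on F2 and keeps the same exact contour: F2 E2 G2 F#2 E2 F#2.

F2 E2 G2 F#2 E2 F#2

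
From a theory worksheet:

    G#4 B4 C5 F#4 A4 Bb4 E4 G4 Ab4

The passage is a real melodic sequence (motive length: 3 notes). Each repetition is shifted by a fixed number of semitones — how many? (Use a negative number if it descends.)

-2

Taking 3-note groups, the heads are G#4, F#4, E4: the pattern moves down a 2nd.
G#4 to F#4 spans -2 semitones.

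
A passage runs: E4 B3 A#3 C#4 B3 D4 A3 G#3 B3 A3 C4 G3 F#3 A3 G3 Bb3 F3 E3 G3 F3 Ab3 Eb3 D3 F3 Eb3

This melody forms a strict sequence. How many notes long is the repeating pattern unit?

5

25 notes total. Splitting into 5 groups of 5:
E4 B3 A#3 C#4 B3 | D4 A3 G#3 B3 A3 | C4 G3 F#3 A3 G3 | Bb3 F3 E3 G3 F3 | Ab3 Eb3 D3 F3 Eb3
Every group is a transposition down a 2nd of the one before; no shorter unit works.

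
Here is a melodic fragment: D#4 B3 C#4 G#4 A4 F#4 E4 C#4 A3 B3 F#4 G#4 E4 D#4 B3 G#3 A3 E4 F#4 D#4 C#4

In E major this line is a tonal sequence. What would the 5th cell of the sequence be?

Unit = 7 notes; the statements start on D#4, C#4, B3, moving down a 2nd each time.
Extending down a 2nd: A3 → G#3.
From G#3 the diatonic shape gives G#3 E3 F#3 C#4 D#4 B3 A3.

G#3 E3 F#3 C#4 D#4 B3 A3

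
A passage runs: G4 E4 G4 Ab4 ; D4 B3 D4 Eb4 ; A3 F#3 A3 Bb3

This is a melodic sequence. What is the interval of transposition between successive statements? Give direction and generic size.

down a 4th

Taking 4-note groups, the heads are G4, D4, A3: the pattern moves down a 4th.
From G4 to D4: down a 4th.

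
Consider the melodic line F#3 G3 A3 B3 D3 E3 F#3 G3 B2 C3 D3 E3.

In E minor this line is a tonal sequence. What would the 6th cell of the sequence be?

C2 D2 E2 F#2

With a 4-note motive the entries are F#3, D3, B2, each down a 3rd from the previous.
Extending down a 3rd: G2 → E2 → C2.
So cell 6 is C2 D2 E2 F#2.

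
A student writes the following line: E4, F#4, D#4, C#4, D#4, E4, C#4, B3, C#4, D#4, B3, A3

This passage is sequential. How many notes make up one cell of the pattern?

4

There are 12 notes; a 4-note unit gives 3 cells:
E4 F#4 D#4 C#4 | D#4 E4 C#4 B3 | C#4 D#4 B3 A3
Every group is a transposition down a 2nd of the one before; no shorter unit works.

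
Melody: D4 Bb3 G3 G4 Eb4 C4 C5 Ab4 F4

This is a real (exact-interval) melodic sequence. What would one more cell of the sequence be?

Unit = 3 notes; the statements start on D4, G4, C5, moving up a 4th each time.
From F5 the exact shape gives F5 Db5 Bb4.

F5 Db5 Bb4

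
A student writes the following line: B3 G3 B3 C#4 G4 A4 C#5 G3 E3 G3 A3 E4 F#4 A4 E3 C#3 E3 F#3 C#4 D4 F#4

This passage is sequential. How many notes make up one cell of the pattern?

21 notes total. Splitting into 3 groups of 7:
B3 G3 B3 C#4 G4 A4 C#5 | G3 E3 G3 A3 E4 F#4 A4 | E3 C#3 E3 F#3 C#4 D4 F#4
Each cell is the previous one down a 3rd — so the unit is 7 notes.

7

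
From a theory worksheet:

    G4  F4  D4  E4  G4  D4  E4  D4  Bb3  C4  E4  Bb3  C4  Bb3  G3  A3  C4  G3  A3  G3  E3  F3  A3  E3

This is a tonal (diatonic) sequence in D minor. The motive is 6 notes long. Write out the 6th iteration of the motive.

D3 C3 A2 Bb2 D3 A2

With a 6-note motive the entries are G4, E4, C4, A3, each down a 3rd from the previous.
Extending down a 3rd: F3 → D3.
So cell 6 is D3 C3 A2 Bb2 D3 A2.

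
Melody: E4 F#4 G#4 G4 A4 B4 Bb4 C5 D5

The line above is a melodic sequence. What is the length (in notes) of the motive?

3

There are 9 notes; a 3-note unit gives 3 cells:
E4 F#4 G#4 | G4 A4 B4 | Bb4 C5 D5
That's a consistent up a 3rd shift per cell, and no other grouping gives one.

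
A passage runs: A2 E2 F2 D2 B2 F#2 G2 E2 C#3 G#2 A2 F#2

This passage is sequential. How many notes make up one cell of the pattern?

4

There are 12 notes; a 4-note unit gives 3 cells:
A2 E2 F2 D2 | B2 F#2 G2 E2 | C#3 G#2 A2 F#2
Each cell is the previous one up a 2nd — so the unit is 4 notes.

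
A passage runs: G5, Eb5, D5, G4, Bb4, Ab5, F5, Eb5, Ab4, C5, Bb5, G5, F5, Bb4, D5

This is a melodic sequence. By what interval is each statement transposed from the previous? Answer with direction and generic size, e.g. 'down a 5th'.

up a 2nd

The 5-note cells begin on G5, Ab5, Bb5 — each up a 2nd from the last.
From G5 to Ab5: up a 2nd.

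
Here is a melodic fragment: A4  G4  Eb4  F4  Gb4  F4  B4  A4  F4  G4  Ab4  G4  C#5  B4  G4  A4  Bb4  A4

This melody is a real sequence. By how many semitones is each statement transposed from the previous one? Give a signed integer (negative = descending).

The 6-note cells begin on A4, B4, C#5 — each up a 2nd from the last.
Counting half-steps from A4 to B4: 2.

2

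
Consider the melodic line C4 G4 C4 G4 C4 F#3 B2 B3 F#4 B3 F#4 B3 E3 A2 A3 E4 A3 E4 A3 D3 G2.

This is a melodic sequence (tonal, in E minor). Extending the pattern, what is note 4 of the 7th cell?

With 7-note cells, note 4 of each statement runs G4, F#4, E4.
Carrying that down a 2nd forward: D4 → C4 → B3 → A3.

A3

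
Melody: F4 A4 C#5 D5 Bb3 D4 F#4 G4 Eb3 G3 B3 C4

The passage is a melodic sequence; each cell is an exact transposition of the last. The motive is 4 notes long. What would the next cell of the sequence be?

The 4-note cells begin on F4, Bb3, Eb3 — each down a 5th from the last.
From Ab2 the exact shape gives Ab2 C3 E3 F3.

Ab2 C3 E3 F3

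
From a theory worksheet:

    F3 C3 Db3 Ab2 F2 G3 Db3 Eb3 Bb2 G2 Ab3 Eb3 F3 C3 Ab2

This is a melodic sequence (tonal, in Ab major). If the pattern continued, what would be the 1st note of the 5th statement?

C4

The unit is 5 notes. Position-1 pitches of the 3 shown cells: F3, G3, Ab3.
Carrying that up a 2nd forward: Bb3 → C4.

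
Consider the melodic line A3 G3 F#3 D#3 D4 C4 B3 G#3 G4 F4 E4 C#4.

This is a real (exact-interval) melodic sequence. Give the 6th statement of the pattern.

With a 4-note motive the entries are A3, D4, G4, each up a 4th from the previous.
Carrying on: C5 → F5 → Bb5.
So cell 6 is Bb5 Ab5 G5 E5.

Bb5 Ab5 G5 E5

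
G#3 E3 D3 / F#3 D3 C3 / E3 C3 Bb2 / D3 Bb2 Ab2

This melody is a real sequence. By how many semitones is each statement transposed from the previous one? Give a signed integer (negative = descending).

Taking 3-note groups, the heads are G#3, F#3, E3, D3: the pattern moves down a 2nd.
G#3 to F#3 spans -2 semitones.

-2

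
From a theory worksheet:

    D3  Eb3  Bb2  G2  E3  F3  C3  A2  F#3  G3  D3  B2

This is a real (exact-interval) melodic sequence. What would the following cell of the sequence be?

Unit = 4 notes; the statements start on D3, E3, F#3, moving up a 2nd each time.
Statement 4 starts on G#3 and keeps the same exact contour: G#3 A3 E3 C#3.

G#3 A3 E3 C#3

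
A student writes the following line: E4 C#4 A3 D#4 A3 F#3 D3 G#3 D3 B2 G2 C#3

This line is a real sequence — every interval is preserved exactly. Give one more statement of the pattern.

G2 E2 C2 F#2

Taking 4-note groups, the heads are E4, A3, D3: the pattern moves down a 5th.
From G2 the exact shape gives G2 E2 C2 F#2.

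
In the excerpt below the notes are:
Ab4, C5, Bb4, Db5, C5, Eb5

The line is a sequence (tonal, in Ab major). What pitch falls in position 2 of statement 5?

Grouping in 2s, the 2nd note of each cell is C5, Db5, Eb5.
Each moves up a 2nd. Continuing: F5 → G5.

G5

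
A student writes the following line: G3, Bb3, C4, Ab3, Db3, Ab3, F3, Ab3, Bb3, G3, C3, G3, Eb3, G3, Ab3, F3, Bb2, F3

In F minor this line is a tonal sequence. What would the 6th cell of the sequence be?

Unit = 6 notes; the statements start on G3, F3, Eb3, moving down a 2nd each time.
Carrying on: Db3 → C3 → Bb2.
So cell 6 is Bb2 Db3 Eb3 C3 F2 C3.

Bb2 Db3 Eb3 C3 F2 C3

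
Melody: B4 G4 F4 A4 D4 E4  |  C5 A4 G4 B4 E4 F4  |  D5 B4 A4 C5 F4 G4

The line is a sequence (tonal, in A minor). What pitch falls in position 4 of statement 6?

The unit is 6 notes. Position-4 pitches of the 3 shown cells: A4, B4, C5.
Each moves up a 2nd. Continuing: D5 → E5 → F5.

F5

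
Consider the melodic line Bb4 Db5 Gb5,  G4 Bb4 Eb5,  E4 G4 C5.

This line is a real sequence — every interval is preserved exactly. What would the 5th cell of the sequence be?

A#3 C#4 F#4

Unit = 3 notes; the statements start on Bb4, G4, E4, moving down a 3rd each time.
Carrying on: C#4 → A#3.
So cell 5 is A#3 C#4 F#4.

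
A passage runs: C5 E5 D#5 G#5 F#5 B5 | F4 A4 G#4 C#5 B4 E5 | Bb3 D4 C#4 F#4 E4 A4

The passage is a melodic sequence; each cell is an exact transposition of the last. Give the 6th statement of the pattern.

With a 6-note motive the entries are C5, F4, Bb3, each down a 5th from the previous.
Extending down a 5th: Eb3 → Ab2 → Db2.
So cell 6 is Db2 F2 E2 A2 G2 C3.

Db2 F2 E2 A2 G2 C3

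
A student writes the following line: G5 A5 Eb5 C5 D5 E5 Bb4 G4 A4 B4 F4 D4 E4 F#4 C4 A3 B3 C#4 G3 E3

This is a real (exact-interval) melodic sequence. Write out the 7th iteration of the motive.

Taking 4-note groups, the heads are G5, D5, A4, E4, B3: the pattern moves down a 4th.
Continuing the starts: F#3 → C#3.
From C#3 the exact shape gives C#3 D#3 A2 F#2.

C#3 D#3 A2 F#2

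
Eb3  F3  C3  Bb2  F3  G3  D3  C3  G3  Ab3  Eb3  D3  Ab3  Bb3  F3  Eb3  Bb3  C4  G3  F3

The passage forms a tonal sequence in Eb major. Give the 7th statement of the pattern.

With a 4-note motive the entries are Eb3, F3, G3, Ab3, Bb3, each up a 2nd from the previous.
Extending up a 2nd: C4 → D4.
From D4 the diatonic shape gives D4 Eb4 Bb3 Ab3.

D4 Eb4 Bb3 Ab3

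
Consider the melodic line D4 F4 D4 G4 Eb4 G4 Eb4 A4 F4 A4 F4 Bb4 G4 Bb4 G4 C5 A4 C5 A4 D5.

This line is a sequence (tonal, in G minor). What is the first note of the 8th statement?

With a 4-note motive the entries are D4, Eb4, F4, G4, A4, each up a 2nd from the previous.
Extending the heads up a 2nd: Bb4 → C5 → D5.

D5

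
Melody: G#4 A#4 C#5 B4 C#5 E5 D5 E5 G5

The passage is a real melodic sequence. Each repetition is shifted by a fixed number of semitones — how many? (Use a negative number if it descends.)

The 3-note cells begin on G#4, B4, D5 — each up a 3rd from the last.
Counting half-steps from G#4 to B4: 3.

3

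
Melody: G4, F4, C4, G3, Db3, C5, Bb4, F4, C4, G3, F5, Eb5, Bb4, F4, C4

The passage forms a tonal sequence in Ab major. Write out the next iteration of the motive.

Taking 5-note groups, the heads are G4, C5, F5: the pattern moves up a 4th.
So cell 4 is Bb5 Ab5 Eb5 Bb4 F4.

Bb5 Ab5 Eb5 Bb4 F4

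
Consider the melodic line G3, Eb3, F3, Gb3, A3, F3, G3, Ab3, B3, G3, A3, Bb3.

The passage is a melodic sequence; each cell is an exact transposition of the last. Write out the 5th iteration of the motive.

Unit = 4 notes; the statements start on G3, A3, B3, moving up a 2nd each time.
Extending up a 2nd: C#4 → D#4.
From D#4 the exact shape gives D#4 B3 C#4 D4.

D#4 B3 C#4 D4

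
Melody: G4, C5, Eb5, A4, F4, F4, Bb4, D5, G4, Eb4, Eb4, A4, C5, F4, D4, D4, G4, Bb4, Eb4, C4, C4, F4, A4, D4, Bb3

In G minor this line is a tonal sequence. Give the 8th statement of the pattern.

Taking 5-note groups, the heads are G4, F4, Eb4, D4, C4: the pattern moves down a 2nd.
Carrying on: Bb3 → A3 → G3.
Statement 8 starts on G3 and keeps the same diatonic contour: G3 C4 Eb4 A3 F3.

G3 C4 Eb4 A3 F3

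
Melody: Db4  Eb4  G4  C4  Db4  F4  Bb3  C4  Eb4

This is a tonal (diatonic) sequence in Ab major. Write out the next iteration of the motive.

The 3-note cells begin on Db4, C4, Bb3 — each down a 2nd from the last.
So cell 4 is Ab3 Bb3 Db4.

Ab3 Bb3 Db4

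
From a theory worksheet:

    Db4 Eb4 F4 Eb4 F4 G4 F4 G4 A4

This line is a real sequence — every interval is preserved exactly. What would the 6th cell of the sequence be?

B4 C#5 D#5

With a 3-note motive the entries are Db4, Eb4, F4, each up a 2nd from the previous.
Carrying on: G4 → A4 → B4.
From B4 the exact shape gives B4 C#5 D#5.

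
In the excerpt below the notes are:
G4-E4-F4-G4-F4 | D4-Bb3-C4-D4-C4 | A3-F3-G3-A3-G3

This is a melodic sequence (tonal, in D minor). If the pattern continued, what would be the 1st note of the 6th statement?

Grouping in 5s, the 1st note of each cell is G4, D4, A3.
Extending down a 4th: E3 → Bb2 → F2.

F2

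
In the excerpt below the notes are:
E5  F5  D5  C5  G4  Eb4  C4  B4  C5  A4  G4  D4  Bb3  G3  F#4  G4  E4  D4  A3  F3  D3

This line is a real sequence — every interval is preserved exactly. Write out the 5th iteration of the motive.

With a 7-note motive the entries are E5, B4, F#4, each down a 4th from the previous.
Carrying on: C#4 → G#3.
From G#3 the exact shape gives G#3 A3 F#3 E3 B2 G2 E2.

G#3 A3 F#3 E3 B2 G2 E2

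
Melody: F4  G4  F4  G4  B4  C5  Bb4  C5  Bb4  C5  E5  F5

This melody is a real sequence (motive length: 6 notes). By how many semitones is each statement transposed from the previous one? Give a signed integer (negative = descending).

5

Unit = 6 notes; the statements start on F4, Bb4, moving up a 4th each time.
F4→Bb4 is 70 − 65 = 5 semitones.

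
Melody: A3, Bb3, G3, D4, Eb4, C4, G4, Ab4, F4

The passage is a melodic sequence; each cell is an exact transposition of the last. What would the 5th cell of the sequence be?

F5 Gb5 Eb5

Unit = 3 notes; the statements start on A3, D4, G4, moving up a 4th each time.
Extending up a 4th: C5 → F5.
Statement 5 starts on F5 and keeps the same exact contour: F5 Gb5 Eb5.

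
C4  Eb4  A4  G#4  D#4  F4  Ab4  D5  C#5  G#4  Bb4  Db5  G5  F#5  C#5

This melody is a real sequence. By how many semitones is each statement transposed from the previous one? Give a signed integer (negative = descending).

With a 5-note motive the entries are C4, F4, Bb4, each up a 4th from the previous.
C4→F4 is 65 − 60 = 5 semitones.

5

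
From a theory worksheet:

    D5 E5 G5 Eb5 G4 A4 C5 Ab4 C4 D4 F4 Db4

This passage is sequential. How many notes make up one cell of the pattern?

12 notes total. Splitting into 3 groups of 4:
D5 E5 G5 Eb5 | G4 A4 C5 Ab4 | C4 D4 F4 Db4
That's a consistent down a 5th shift per cell, and no other grouping gives one.

4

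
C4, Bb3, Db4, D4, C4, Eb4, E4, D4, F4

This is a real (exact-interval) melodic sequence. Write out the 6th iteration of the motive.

A#4 G#4 B4

The 3-note cells begin on C4, D4, E4 — each up a 2nd from the last.
Carrying on: F#4 → G#4 → A#4.
Statement 6 starts on A#4 and keeps the same exact contour: A#4 G#4 B4.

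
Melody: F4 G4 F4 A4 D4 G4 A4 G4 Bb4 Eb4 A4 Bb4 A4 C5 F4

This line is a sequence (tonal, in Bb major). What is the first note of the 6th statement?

D5

Unit = 5 notes; the statements start on F4, G4, A4, moving up a 2nd each time.
Continuing: Bb4 → C5 → D5. Statement 6 starts on D5.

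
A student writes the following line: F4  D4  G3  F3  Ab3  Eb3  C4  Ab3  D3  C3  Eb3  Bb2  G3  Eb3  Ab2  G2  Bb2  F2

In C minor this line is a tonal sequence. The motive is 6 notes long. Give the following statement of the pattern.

D3 Bb2 Eb2 D2 F2 C2

Unit = 6 notes; the statements start on F4, C4, G3, moving down a 4th each time.
From D3 the diatonic shape gives D3 Bb2 Eb2 D2 F2 C2.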